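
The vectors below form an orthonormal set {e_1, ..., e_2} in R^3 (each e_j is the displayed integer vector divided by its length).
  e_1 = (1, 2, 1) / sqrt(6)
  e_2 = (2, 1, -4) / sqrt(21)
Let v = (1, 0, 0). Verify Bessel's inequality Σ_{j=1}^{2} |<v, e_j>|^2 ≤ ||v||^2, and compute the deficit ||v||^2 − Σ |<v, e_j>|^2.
Σ |<v, e_j>|^2 = 5/14; ||v||^2 = 1; deficit = 9/14

Write each e_j = u_j / sqrt(<u_j, u_j>) where u_j is the displayed integer vector. Then <v, e_j> = <v, u_j> / sqrt(<u_j, u_j>), so |<v, e_j>|^2 = <v, u_j>^2 / <u_j, u_j>.
Coefficients: <v, e_1> = 1/sqrt(6), <v, e_2> = 2/sqrt(21).
Square and sum: Σ |<v, e_j>|^2 = 5/14.
Compute ||v||^2 = v·v = 1.
Deficit = 1 − 5/14 = 9/14 ≥ 0, confirming Bessel's inequality. (The deficit equals ||v − Σ <v,e_j> e_j||^2, the squared distance from v to span{e_j}.)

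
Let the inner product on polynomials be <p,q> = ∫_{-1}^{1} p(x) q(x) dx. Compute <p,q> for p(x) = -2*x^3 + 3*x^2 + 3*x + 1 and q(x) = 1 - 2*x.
<p,q> = 8/5

Expand the product: p(x)·q(x) = 4*x^4 - 8*x^3 - 3*x^2 + x + 1.
∫_{-1}^{1} of each monomial x^k gives [2/(k+1) if k even, 0 if k odd]. Integrating term-by-term (or equivalently evaluating the antiderivative F(x) = 4*x^5/5 - 2*x^4 - x^3 + x^2/2 + x at the endpoints):
  F(1) − F(−1) = -7/10 − (-23/10) = 8/5.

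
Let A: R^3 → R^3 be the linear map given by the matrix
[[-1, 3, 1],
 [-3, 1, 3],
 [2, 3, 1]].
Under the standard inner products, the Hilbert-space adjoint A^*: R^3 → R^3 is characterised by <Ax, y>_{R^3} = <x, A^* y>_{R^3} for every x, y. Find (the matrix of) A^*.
A^* = A^T =
[[-1, -3, 2],
 [3, 1, 3],
 [1, 3, 1]]

For real matrices with standard dot products, the defining identity <Ax, y> = <x, A^* y> gives (Ax)^T y = x^T (A^*) y, i.e. x^T A^T y = x^T (A^*) y. Since this holds for all x, y, we must have A^* = A^T. Therefore
A^* =
[[-1, -3, 2],
 [3, 1, 3],
 [1, 3, 1]].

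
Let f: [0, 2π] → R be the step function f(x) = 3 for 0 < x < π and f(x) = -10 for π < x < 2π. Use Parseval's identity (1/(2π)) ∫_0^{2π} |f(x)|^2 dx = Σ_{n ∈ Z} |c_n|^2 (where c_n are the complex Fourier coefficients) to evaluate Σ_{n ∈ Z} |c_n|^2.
Σ |c_n|^2 = 109/2

Parseval equates the L^2 energy of f (normalised by 1/(2π)) with the ℓ^2 sum of its Fourier coefficients: (1/(2π)) ∫_0^{2π} |f|^2 = Σ |c_n|^2.
Compute the left side: (1/(2π)) [∫_0^π 3^2 dx + ∫_π^{2π} (-10)^2 dx] = (1/(2π)) · (9π + 100π) = (9 + 100)/2 = 109/2.
So Σ_{n ∈ Z} |c_n|^2 = 109/2.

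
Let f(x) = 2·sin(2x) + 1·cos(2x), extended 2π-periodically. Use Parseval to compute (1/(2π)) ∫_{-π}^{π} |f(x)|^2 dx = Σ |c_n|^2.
Σ |c_n|^2 = 5/2

Expand |f|^2 and use orthogonality of {sin(nx), cos(mx)} on [-π, π]:
  ∫_{-π}^{π} sin(nx)^2 dx = π, ∫ cos(mx)^2 dx = π, and cross terms integrate to 0.
So ∫_{-π}^{π} f(x)^2 dx = 2^2 · π + 1^2 · π = (4 + 1)π.
Divide by 2π: (4 + 1)/2 = 5/2.
By Parseval, this equals Σ |c_n|^2.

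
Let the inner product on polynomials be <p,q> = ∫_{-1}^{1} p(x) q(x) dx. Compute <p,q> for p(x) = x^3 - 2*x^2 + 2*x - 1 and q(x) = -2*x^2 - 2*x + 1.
<p,q> = -58/15

Expand the product: p(x)·q(x) = -2*x^5 + 2*x^4 + x^3 - 4*x^2 + 4*x - 1.
∫_{-1}^{1} of each monomial x^k gives [2/(k+1) if k even, 0 if k odd]. Integrating term-by-term (or equivalently evaluating the antiderivative F(x) = -x^6/3 + 2*x^5/5 + x^4/4 - 4*x^3/3 + 2*x^2 - x at the endpoints):
  F(1) − F(−1) = -1/60 − (77/20) = -58/15.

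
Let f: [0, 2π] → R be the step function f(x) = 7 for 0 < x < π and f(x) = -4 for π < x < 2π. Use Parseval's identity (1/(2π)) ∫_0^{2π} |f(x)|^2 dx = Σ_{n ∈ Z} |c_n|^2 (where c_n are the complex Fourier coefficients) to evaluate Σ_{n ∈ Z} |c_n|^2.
Σ |c_n|^2 = 65/2

Parseval equates the L^2 energy of f (normalised by 1/(2π)) with the ℓ^2 sum of its Fourier coefficients: (1/(2π)) ∫_0^{2π} |f|^2 = Σ |c_n|^2.
Compute the left side: (1/(2π)) [∫_0^π 7^2 dx + ∫_π^{2π} (-4)^2 dx] = (1/(2π)) · (49π + 16π) = (49 + 16)/2 = 65/2.
So Σ_{n ∈ Z} |c_n|^2 = 65/2.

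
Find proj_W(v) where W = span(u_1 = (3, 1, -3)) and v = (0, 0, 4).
proj_W(v) = (-36/19, -12/19, 36/19)

Set up U = [u_1 | ... | u_1] ∈ R^(3×1). The projector onto W = col(U) is P = U (U^T U)^(-1) U^T.
Compute U^T U =
  [19],
and U^T v = (-12).
Solve U^T U · c = U^T v for the coefficients: c = (-12/19). The projection is proj_W(v) = U c.
Check: (v - proj_W(v)) · u_1 = 0  (should be 0).
Result: proj_W(v) = (-36/19, -12/19, 36/19).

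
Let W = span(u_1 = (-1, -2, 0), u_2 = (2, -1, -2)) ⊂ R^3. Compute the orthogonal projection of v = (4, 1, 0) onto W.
proj_W(v) = (124/45, 73/45, -14/9)

Set up U = [u_1 | ... | u_2] ∈ R^(3×2). The projector onto W = col(U) is P = U (U^T U)^(-1) U^T.
Compute U^T U =
  [5, 0]
  [0, 9],
and U^T v = (-6, 7).
Solve U^T U · c = U^T v for the coefficients: c = (-6/5, 7/9). The projection is proj_W(v) = U c.
Check: (v - proj_W(v)) · u_1 = 0  (should be 0).
Check: (v - proj_W(v)) · u_2 = 0  (should be 0).
Result: proj_W(v) = (124/45, 73/45, -14/9).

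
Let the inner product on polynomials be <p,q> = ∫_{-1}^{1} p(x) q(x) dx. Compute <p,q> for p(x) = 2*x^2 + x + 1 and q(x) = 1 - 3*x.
<p,q> = 4/3

Expand the product: p(x)·q(x) = -6*x^3 - x^2 - 2*x + 1.
∫_{-1}^{1} of each monomial x^k gives [2/(k+1) if k even, 0 if k odd]. Integrating term-by-term (or equivalently evaluating the antiderivative F(x) = -3*x^4/2 - x^3/3 - x^2 + x at the endpoints):
  F(1) − F(−1) = -11/6 − (-19/6) = 4/3.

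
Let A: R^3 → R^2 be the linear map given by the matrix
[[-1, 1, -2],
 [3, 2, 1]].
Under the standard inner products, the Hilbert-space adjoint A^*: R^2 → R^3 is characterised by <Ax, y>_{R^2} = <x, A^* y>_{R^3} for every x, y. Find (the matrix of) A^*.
A^* = A^T =
[[-1, 3],
 [1, 2],
 [-2, 1]]

For real matrices with standard dot products, the defining identity <Ax, y> = <x, A^* y> gives (Ax)^T y = x^T (A^*) y, i.e. x^T A^T y = x^T (A^*) y. Since this holds for all x, y, we must have A^* = A^T. Therefore
A^* =
[[-1, 3],
 [1, 2],
 [-2, 1]].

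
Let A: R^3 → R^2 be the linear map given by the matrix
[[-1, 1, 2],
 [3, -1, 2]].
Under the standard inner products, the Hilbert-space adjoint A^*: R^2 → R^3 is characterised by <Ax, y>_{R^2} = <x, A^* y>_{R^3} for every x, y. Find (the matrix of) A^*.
A^* = A^T =
[[-1, 3],
 [1, -1],
 [2, 2]]

For real matrices with standard dot products, the defining identity <Ax, y> = <x, A^* y> gives (Ax)^T y = x^T (A^*) y, i.e. x^T A^T y = x^T (A^*) y. Since this holds for all x, y, we must have A^* = A^T. Therefore
A^* =
[[-1, 3],
 [1, -1],
 [2, 2]].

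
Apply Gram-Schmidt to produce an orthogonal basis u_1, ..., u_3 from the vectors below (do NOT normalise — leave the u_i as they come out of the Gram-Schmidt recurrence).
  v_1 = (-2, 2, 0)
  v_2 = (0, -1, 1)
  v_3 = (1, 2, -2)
Orthogonal basis:
  u_1 = (-2, 2, 0)
  u_2 = (-1/2, -1/2, 1)
  u_3 = (1/3, 1/3, 1/3)

Apply the Gram-Schmidt recurrence
  u_1 = v_1
  u_i = v_i − Σ_{j<i} ((v_i · u_j) / (u_j · u_j)) · u_j.

Step by step this gives:
  u_1 = (-2, 2, 0)
  u_2 = (-1/2, -1/2, 1)
  u_3 = (1/3, 1/3, 1/3)

Orthogonality check:
  u_2 · u_1 = 0 (should be 0)
  u_3 · u_1 = 0 (should be 0)
  u_3 · u_2 = 0 (should be 0)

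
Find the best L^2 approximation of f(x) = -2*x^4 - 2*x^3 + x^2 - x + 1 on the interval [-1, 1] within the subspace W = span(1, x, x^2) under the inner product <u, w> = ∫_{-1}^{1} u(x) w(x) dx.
g(x) = -5*x^2/7 - 11*x/5 + 41/35

The best approximation g ∈ W is the orthogonal projection of f onto W. Writing g = a_0 + a_1 x + a_2 x^2, the coefficients solve the normal equations G · a = b where
  G_{ij} = <φ_i, φ_j> and b_i = <f, φ_i>, with φ_0 = 1, φ_1 = x, φ_2 = x^2.
G =
  [2, 0, 2/3]
  [0, 2/3, 0]
  [2/3, 0, 2/5],
b = (28/15, -22/15, 52/105).
Solving gives a_0 = 41/35, a_1 = -11/5, a_2 = -5/7, so
  g(x) = -5*x^2/7 - 11*x/5 + 41/35.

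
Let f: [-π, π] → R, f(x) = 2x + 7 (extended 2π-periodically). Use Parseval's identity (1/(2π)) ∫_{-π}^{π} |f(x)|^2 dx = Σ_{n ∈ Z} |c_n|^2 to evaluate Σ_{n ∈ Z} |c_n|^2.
Σ |c_n|^2 = 4π^2/3 + 49

Expand and integrate term by term over [-π, π]:
  ∫ (2x)^2 dx = 4·(2π^3/3); ∫ 2·2·(7)·x dx = 0 (odd integrand); ∫ 7^2 dx = 49·2π.
So (1/(2π)) ∫_{-π}^{π} (2x + 7)^2 dx = 4π^2/3 + 49 = 4π^2/3 + 49.
Parseval ⇒ Σ |c_n|^2 = 4π^2/3 + 49.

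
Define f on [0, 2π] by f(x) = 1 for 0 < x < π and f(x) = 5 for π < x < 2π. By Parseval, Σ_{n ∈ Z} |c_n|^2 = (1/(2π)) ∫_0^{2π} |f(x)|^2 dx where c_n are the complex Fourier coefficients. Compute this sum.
Σ |c_n|^2 = 13

Parseval equates the L^2 energy of f (normalised by 1/(2π)) with the ℓ^2 sum of its Fourier coefficients: (1/(2π)) ∫_0^{2π} |f|^2 = Σ |c_n|^2.
Compute the left side: (1/(2π)) [∫_0^π 1^2 dx + ∫_π^{2π} 5^2 dx] = (1/(2π)) · (1π + 25π) = (1 + 25)/2 = 13.
So Σ_{n ∈ Z} |c_n|^2 = 13.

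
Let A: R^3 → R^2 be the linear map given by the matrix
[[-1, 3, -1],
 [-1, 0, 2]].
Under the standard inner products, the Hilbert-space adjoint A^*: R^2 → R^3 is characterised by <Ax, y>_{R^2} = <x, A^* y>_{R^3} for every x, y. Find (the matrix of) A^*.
A^* = A^T =
[[-1, -1],
 [3, 0],
 [-1, 2]]

For real matrices with standard dot products, the defining identity <Ax, y> = <x, A^* y> gives (Ax)^T y = x^T (A^*) y, i.e. x^T A^T y = x^T (A^*) y. Since this holds for all x, y, we must have A^* = A^T. Therefore
A^* =
[[-1, -1],
 [3, 0],
 [-1, 2]].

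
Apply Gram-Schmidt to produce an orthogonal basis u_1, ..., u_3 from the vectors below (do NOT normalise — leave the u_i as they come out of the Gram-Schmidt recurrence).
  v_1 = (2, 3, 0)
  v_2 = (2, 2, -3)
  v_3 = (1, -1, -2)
Orthogonal basis:
  u_1 = (2, 3, 0)
  u_2 = (6/13, -4/13, -3)
  u_3 = (9/11, -6/11, 2/11)

Apply the Gram-Schmidt recurrence
  u_1 = v_1
  u_i = v_i − Σ_{j<i} ((v_i · u_j) / (u_j · u_j)) · u_j.

Step by step this gives:
  u_1 = (2, 3, 0)
  u_2 = (6/13, -4/13, -3)
  u_3 = (9/11, -6/11, 2/11)

Orthogonality check:
  u_2 · u_1 = 0 (should be 0)
  u_3 · u_1 = 0 (should be 0)
  u_3 · u_2 = 0 (should be 0)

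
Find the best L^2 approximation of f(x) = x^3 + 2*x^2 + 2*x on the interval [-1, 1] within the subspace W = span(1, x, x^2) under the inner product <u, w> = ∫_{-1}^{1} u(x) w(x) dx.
g(x) = 2*x^2 + 13*x/5

The best approximation g ∈ W is the orthogonal projection of f onto W. Writing g = a_0 + a_1 x + a_2 x^2, the coefficients solve the normal equations G · a = b where
  G_{ij} = <φ_i, φ_j> and b_i = <f, φ_i>, with φ_0 = 1, φ_1 = x, φ_2 = x^2.
G =
  [2, 0, 2/3]
  [0, 2/3, 0]
  [2/3, 0, 2/5],
b = (4/3, 26/15, 4/5).
Solving gives a_0 = 0, a_1 = 13/5, a_2 = 2, so
  g(x) = 2*x^2 + 13*x/5.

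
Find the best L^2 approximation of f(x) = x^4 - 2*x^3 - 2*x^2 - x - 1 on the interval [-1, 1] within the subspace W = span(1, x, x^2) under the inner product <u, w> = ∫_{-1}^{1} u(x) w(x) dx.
g(x) = -8*x^2/7 - 11*x/5 - 38/35

The best approximation g ∈ W is the orthogonal projection of f onto W. Writing g = a_0 + a_1 x + a_2 x^2, the coefficients solve the normal equations G · a = b where
  G_{ij} = <φ_i, φ_j> and b_i = <f, φ_i>, with φ_0 = 1, φ_1 = x, φ_2 = x^2.
G =
  [2, 0, 2/3]
  [0, 2/3, 0]
  [2/3, 0, 2/5],
b = (-44/15, -22/15, -124/105).
Solving gives a_0 = -38/35, a_1 = -11/5, a_2 = -8/7, so
  g(x) = -8*x^2/7 - 11*x/5 - 38/35.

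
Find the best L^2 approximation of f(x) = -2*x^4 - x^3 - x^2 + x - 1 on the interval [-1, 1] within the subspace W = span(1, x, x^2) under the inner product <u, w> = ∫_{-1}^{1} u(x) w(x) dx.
g(x) = -19*x^2/7 + 2*x/5 - 29/35

The best approximation g ∈ W is the orthogonal projection of f onto W. Writing g = a_0 + a_1 x + a_2 x^2, the coefficients solve the normal equations G · a = b where
  G_{ij} = <φ_i, φ_j> and b_i = <f, φ_i>, with φ_0 = 1, φ_1 = x, φ_2 = x^2.
G =
  [2, 0, 2/3]
  [0, 2/3, 0]
  [2/3, 0, 2/5],
b = (-52/15, 4/15, -172/105).
Solving gives a_0 = -29/35, a_1 = 2/5, a_2 = -19/7, so
  g(x) = -19*x^2/7 + 2*x/5 - 29/35.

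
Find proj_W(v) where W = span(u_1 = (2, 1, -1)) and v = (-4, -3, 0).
proj_W(v) = (-11/3, -11/6, 11/6)

Set up U = [u_1 | ... | u_1] ∈ R^(3×1). The projector onto W = col(U) is P = U (U^T U)^(-1) U^T.
Compute U^T U =
  [6],
and U^T v = (-11).
Solve U^T U · c = U^T v for the coefficients: c = (-11/6). The projection is proj_W(v) = U c.
Check: (v - proj_W(v)) · u_1 = 0  (should be 0).
Result: proj_W(v) = (-11/3, -11/6, 11/6).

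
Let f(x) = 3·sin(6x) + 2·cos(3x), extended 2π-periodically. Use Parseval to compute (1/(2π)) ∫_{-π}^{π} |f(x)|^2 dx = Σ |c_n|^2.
Σ |c_n|^2 = 13/2

Expand |f|^2 and use orthogonality of {sin(nx), cos(mx)} on [-π, π]:
  ∫_{-π}^{π} sin(nx)^2 dx = π, ∫ cos(mx)^2 dx = π, and cross terms integrate to 0.
So ∫_{-π}^{π} f(x)^2 dx = 3^2 · π + 2^2 · π = (9 + 4)π.
Divide by 2π: (9 + 4)/2 = 13/2.
By Parseval, this equals Σ |c_n|^2.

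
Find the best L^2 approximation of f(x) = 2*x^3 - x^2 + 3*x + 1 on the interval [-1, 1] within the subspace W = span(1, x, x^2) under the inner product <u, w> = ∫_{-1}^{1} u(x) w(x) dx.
g(x) = -x^2 + 21*x/5 + 1

The best approximation g ∈ W is the orthogonal projection of f onto W. Writing g = a_0 + a_1 x + a_2 x^2, the coefficients solve the normal equations G · a = b where
  G_{ij} = <φ_i, φ_j> and b_i = <f, φ_i>, with φ_0 = 1, φ_1 = x, φ_2 = x^2.
G =
  [2, 0, 2/3]
  [0, 2/3, 0]
  [2/3, 0, 2/5],
b = (4/3, 14/5, 4/15).
Solving gives a_0 = 1, a_1 = 21/5, a_2 = -1, so
  g(x) = -x^2 + 21*x/5 + 1.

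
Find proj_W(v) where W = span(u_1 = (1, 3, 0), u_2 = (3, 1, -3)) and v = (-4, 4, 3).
proj_W(v) = (-200/77, 272/77, 327/77)

Set up U = [u_1 | ... | u_2] ∈ R^(3×2). The projector onto W = col(U) is P = U (U^T U)^(-1) U^T.
Compute U^T U =
  [10, 6]
  [6, 19],
and U^T v = (8, -17).
Solve U^T U · c = U^T v for the coefficients: c = (127/77, -109/77). The projection is proj_W(v) = U c.
Check: (v - proj_W(v)) · u_1 = 0  (should be 0).
Check: (v - proj_W(v)) · u_2 = 0  (should be 0).
Result: proj_W(v) = (-200/77, 272/77, 327/77).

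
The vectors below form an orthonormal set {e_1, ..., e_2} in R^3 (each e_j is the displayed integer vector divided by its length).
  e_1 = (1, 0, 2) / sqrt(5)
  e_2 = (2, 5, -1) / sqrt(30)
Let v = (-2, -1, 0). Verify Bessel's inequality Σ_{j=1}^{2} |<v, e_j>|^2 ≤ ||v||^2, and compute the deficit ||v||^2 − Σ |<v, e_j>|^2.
Σ |<v, e_j>|^2 = 7/2; ||v||^2 = 5; deficit = 3/2

Write each e_j = u_j / sqrt(<u_j, u_j>) where u_j is the displayed integer vector. Then <v, e_j> = <v, u_j> / sqrt(<u_j, u_j>), so |<v, e_j>|^2 = <v, u_j>^2 / <u_j, u_j>.
Coefficients: <v, e_1> = -2/sqrt(5), <v, e_2> = -9/sqrt(30).
Square and sum: Σ |<v, e_j>|^2 = 7/2.
Compute ||v||^2 = v·v = 5.
Deficit = 5 − 7/2 = 3/2 ≥ 0, confirming Bessel's inequality. (The deficit equals ||v − Σ <v,e_j> e_j||^2, the squared distance from v to span{e_j}.)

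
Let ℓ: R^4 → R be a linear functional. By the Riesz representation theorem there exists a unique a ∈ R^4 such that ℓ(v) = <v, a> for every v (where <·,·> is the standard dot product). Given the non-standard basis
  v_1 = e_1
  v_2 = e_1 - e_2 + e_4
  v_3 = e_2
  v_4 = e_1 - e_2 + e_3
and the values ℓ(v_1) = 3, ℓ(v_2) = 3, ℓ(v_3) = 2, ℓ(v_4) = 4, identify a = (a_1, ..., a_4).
a = (3, 2, 3, 2)

Write a = (a_1, ..., a_4) in the standard basis. For each basis vector v_i, ℓ(v_i) = <v_i, a> is a linear equation in the a_j's. Collect the n equations into a matrix system V a = ℓ, where row i of V is v_i (expressed in the standard basis). Since V is invertible (lower-triangular with 1s on the diagonal, up to permutation), solve by back-substitution:
  V =
[[1, 0, 0, 0],
 [1, -1, 0, 1],
 [0, 1, 0, 0],
 [1, -1, 1, 0]]
  V a = (3, 3, 2, 4)
Solving gives a = (3, 2, 3, 2).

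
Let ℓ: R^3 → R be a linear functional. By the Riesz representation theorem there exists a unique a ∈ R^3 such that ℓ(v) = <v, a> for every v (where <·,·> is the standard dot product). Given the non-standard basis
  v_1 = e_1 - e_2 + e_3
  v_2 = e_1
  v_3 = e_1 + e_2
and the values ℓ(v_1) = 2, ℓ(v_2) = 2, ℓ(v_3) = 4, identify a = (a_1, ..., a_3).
a = (2, 2, 2)

Write a = (a_1, ..., a_3) in the standard basis. For each basis vector v_i, ℓ(v_i) = <v_i, a> is a linear equation in the a_j's. Collect the n equations into a matrix system V a = ℓ, where row i of V is v_i (expressed in the standard basis). Since V is invertible (lower-triangular with 1s on the diagonal, up to permutation), solve by back-substitution:
  V =
[[1, -1, 1],
 [1, 0, 0],
 [1, 1, 0]]
  V a = (2, 2, 4)
Solving gives a = (2, 2, 2).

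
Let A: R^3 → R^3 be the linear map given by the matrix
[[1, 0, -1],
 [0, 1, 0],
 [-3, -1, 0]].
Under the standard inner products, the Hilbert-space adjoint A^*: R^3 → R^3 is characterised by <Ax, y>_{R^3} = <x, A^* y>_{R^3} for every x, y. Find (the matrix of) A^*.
A^* = A^T =
[[1, 0, -3],
 [0, 1, -1],
 [-1, 0, 0]]

For real matrices with standard dot products, the defining identity <Ax, y> = <x, A^* y> gives (Ax)^T y = x^T (A^*) y, i.e. x^T A^T y = x^T (A^*) y. Since this holds for all x, y, we must have A^* = A^T. Therefore
A^* =
[[1, 0, -3],
 [0, 1, -1],
 [-1, 0, 0]].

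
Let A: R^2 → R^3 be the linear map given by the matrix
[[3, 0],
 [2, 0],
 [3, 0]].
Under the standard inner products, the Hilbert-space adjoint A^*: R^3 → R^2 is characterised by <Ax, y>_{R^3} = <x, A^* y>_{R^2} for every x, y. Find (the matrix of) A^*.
A^* = A^T =
[[3, 2, 3],
 [0, 0, 0]]

For real matrices with standard dot products, the defining identity <Ax, y> = <x, A^* y> gives (Ax)^T y = x^T (A^*) y, i.e. x^T A^T y = x^T (A^*) y. Since this holds for all x, y, we must have A^* = A^T. Therefore
A^* =
[[3, 2, 3],
 [0, 0, 0]].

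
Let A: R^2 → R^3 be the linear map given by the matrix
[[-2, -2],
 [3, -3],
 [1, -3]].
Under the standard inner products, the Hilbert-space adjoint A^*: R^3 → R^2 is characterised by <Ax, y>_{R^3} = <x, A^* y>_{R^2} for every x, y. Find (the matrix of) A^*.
A^* = A^T =
[[-2, 3, 1],
 [-2, -3, -3]]

For real matrices with standard dot products, the defining identity <Ax, y> = <x, A^* y> gives (Ax)^T y = x^T (A^*) y, i.e. x^T A^T y = x^T (A^*) y. Since this holds for all x, y, we must have A^* = A^T. Therefore
A^* =
[[-2, 3, 1],
 [-2, -3, -3]].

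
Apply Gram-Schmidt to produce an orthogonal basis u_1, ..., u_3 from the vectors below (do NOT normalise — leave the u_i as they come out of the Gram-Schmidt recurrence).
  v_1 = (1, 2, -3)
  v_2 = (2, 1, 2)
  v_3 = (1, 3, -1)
Orthogonal basis:
  u_1 = (1, 2, -3)
  u_2 = (15/7, 9/7, 11/7)
  u_3 = (-49/61, 56/61, 21/61)

Apply the Gram-Schmidt recurrence
  u_1 = v_1
  u_i = v_i − Σ_{j<i} ((v_i · u_j) / (u_j · u_j)) · u_j.

Step by step this gives:
  u_1 = (1, 2, -3)
  u_2 = (15/7, 9/7, 11/7)
  u_3 = (-49/61, 56/61, 21/61)

Orthogonality check:
  u_2 · u_1 = 0 (should be 0)
  u_3 · u_1 = 0 (should be 0)
  u_3 · u_2 = 0 (should be 0)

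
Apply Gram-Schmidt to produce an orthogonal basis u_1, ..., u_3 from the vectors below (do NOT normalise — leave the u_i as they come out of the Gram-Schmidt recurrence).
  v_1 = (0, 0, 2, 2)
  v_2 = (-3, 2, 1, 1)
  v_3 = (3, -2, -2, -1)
Orthogonal basis:
  u_1 = (0, 0, 2, 2)
  u_2 = (-3, 2, 0, 0)
  u_3 = (0, 0, -1/2, 1/2)

Apply the Gram-Schmidt recurrence
  u_1 = v_1
  u_i = v_i − Σ_{j<i} ((v_i · u_j) / (u_j · u_j)) · u_j.

Step by step this gives:
  u_1 = (0, 0, 2, 2)
  u_2 = (-3, 2, 0, 0)
  u_3 = (0, 0, -1/2, 1/2)

Orthogonality check:
  u_2 · u_1 = 0 (should be 0)
  u_3 · u_1 = 0 (should be 0)
  u_3 · u_2 = 0 (should be 0)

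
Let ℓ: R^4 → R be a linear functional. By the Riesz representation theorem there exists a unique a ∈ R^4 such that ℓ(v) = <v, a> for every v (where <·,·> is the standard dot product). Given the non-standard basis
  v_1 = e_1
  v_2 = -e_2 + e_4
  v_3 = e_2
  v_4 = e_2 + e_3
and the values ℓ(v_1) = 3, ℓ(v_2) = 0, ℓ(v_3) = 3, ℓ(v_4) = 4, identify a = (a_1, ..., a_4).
a = (3, 3, 1, 3)

Write a = (a_1, ..., a_4) in the standard basis. For each basis vector v_i, ℓ(v_i) = <v_i, a> is a linear equation in the a_j's. Collect the n equations into a matrix system V a = ℓ, where row i of V is v_i (expressed in the standard basis). Since V is invertible (lower-triangular with 1s on the diagonal, up to permutation), solve by back-substitution:
  V =
[[1, 0, 0, 0],
 [0, -1, 0, 1],
 [0, 1, 0, 0],
 [0, 1, 1, 0]]
  V a = (3, 0, 3, 4)
Solving gives a = (3, 3, 1, 3).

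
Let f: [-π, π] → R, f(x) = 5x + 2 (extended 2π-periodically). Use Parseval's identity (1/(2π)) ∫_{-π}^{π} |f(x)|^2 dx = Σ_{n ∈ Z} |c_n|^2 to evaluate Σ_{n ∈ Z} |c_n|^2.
Σ |c_n|^2 = 25π^2/3 + 4

Expand and integrate term by term over [-π, π]:
  ∫ (5x)^2 dx = 25·(2π^3/3); ∫ 2·5·(2)·x dx = 0 (odd integrand); ∫ 2^2 dx = 4·2π.
So (1/(2π)) ∫_{-π}^{π} (5x + 2)^2 dx = 25π^2/3 + 4 = 25π^2/3 + 4.
Parseval ⇒ Σ |c_n|^2 = 25π^2/3 + 4.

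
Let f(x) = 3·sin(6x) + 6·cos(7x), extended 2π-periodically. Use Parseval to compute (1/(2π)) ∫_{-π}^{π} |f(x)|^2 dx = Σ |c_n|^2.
Σ |c_n|^2 = 45/2

Expand |f|^2 and use orthogonality of {sin(nx), cos(mx)} on [-π, π]:
  ∫_{-π}^{π} sin(nx)^2 dx = π, ∫ cos(mx)^2 dx = π, and cross terms integrate to 0.
So ∫_{-π}^{π} f(x)^2 dx = 3^2 · π + 6^2 · π = (9 + 36)π.
Divide by 2π: (9 + 36)/2 = 45/2.
By Parseval, this equals Σ |c_n|^2.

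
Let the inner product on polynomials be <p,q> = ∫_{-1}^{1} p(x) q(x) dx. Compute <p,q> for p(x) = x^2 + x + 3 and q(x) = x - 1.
<p,q> = -6

Expand the product: p(x)·q(x) = x^3 + 2*x - 3.
∫_{-1}^{1} of each monomial x^k gives [2/(k+1) if k even, 0 if k odd]. Integrating term-by-term (or equivalently evaluating the antiderivative F(x) = x^4/4 + x^2 - 3*x at the endpoints):
  F(1) − F(−1) = -7/4 − (17/4) = -6.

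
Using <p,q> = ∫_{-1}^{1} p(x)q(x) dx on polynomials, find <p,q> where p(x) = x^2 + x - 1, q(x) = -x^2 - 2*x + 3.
<p,q> = -76/15

Expand the product: p(x)·q(x) = -x^4 - 3*x^3 + 2*x^2 + 5*x - 3.
∫_{-1}^{1} of each monomial x^k gives [2/(k+1) if k even, 0 if k odd]. Integrating term-by-term (or equivalently evaluating the antiderivative F(x) = -x^5/5 - 3*x^4/4 + 2*x^3/3 + 5*x^2/2 - 3*x at the endpoints):
  F(1) − F(−1) = -47/60 − (257/60) = -76/15.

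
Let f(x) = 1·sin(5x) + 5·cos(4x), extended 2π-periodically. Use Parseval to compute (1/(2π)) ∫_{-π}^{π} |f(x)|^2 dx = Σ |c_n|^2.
Σ |c_n|^2 = 13

Expand |f|^2 and use orthogonality of {sin(nx), cos(mx)} on [-π, π]:
  ∫_{-π}^{π} sin(nx)^2 dx = π, ∫ cos(mx)^2 dx = π, and cross terms integrate to 0.
So ∫_{-π}^{π} f(x)^2 dx = 1^2 · π + 5^2 · π = (1 + 25)π.
Divide by 2π: (1 + 25)/2 = 13.
By Parseval, this equals Σ |c_n|^2.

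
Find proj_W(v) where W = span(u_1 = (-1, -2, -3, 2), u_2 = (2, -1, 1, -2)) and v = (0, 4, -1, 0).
proj_W(v) = (-165/131, 295/131, 130/131, 80/131)

Set up U = [u_1 | ... | u_2] ∈ R^(4×2). The projector onto W = col(U) is P = U (U^T U)^(-1) U^T.
Compute U^T U =
  [18, -7]
  [-7, 10],
and U^T v = (-5, -5).
Solve U^T U · c = U^T v for the coefficients: c = (-85/131, -125/131). The projection is proj_W(v) = U c.
Check: (v - proj_W(v)) · u_1 = 0  (should be 0).
Check: (v - proj_W(v)) · u_2 = 0  (should be 0).
Result: proj_W(v) = (-165/131, 295/131, 130/131, 80/131).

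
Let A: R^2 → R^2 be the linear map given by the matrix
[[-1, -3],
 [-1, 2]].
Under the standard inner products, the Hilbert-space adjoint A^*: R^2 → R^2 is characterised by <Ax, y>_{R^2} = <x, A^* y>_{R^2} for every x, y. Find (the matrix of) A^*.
A^* = A^T =
[[-1, -1],
 [-3, 2]]

For real matrices with standard dot products, the defining identity <Ax, y> = <x, A^* y> gives (Ax)^T y = x^T (A^*) y, i.e. x^T A^T y = x^T (A^*) y. Since this holds for all x, y, we must have A^* = A^T. Therefore
A^* =
[[-1, -1],
 [-3, 2]].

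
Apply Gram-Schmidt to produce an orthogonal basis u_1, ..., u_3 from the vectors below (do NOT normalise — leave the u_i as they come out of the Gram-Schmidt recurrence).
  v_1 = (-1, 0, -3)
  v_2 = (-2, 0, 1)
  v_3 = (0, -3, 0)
Orthogonal basis:
  u_1 = (-1, 0, -3)
  u_2 = (-21/10, 0, 7/10)
  u_3 = (0, -3, 0)

Apply the Gram-Schmidt recurrence
  u_1 = v_1
  u_i = v_i − Σ_{j<i} ((v_i · u_j) / (u_j · u_j)) · u_j.

Step by step this gives:
  u_1 = (-1, 0, -3)
  u_2 = (-21/10, 0, 7/10)
  u_3 = (0, -3, 0)

Orthogonality check:
  u_2 · u_1 = 0 (should be 0)
  u_3 · u_1 = 0 (should be 0)
  u_3 · u_2 = 0 (should be 0)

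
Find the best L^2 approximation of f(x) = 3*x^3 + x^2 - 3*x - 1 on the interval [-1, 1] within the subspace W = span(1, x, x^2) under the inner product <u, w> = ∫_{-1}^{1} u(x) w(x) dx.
g(x) = x^2 - 6*x/5 - 1

The best approximation g ∈ W is the orthogonal projection of f onto W. Writing g = a_0 + a_1 x + a_2 x^2, the coefficients solve the normal equations G · a = b where
  G_{ij} = <φ_i, φ_j> and b_i = <f, φ_i>, with φ_0 = 1, φ_1 = x, φ_2 = x^2.
G =
  [2, 0, 2/3]
  [0, 2/3, 0]
  [2/3, 0, 2/5],
b = (-4/3, -4/5, -4/15).
Solving gives a_0 = -1, a_1 = -6/5, a_2 = 1, so
  g(x) = x^2 - 6*x/5 - 1.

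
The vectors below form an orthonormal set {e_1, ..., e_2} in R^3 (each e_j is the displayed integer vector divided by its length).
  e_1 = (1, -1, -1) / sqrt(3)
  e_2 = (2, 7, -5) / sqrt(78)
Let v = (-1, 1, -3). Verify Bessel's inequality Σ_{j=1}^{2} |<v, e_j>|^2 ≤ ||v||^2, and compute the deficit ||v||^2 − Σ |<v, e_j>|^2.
Σ |<v, e_j>|^2 = 71/13; ||v||^2 = 11; deficit = 72/13

Write each e_j = u_j / sqrt(<u_j, u_j>) where u_j is the displayed integer vector. Then <v, e_j> = <v, u_j> / sqrt(<u_j, u_j>), so |<v, e_j>|^2 = <v, u_j>^2 / <u_j, u_j>.
Coefficients: <v, e_1> = 1/sqrt(3), <v, e_2> = 20/sqrt(78).
Square and sum: Σ |<v, e_j>|^2 = 71/13.
Compute ||v||^2 = v·v = 11.
Deficit = 11 − 71/13 = 72/13 ≥ 0, confirming Bessel's inequality. (The deficit equals ||v − Σ <v,e_j> e_j||^2, the squared distance from v to span{e_j}.)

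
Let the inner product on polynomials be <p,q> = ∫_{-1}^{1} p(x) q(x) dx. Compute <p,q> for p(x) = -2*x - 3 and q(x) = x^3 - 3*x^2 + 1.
<p,q> = -4/5

Expand the product: p(x)·q(x) = -2*x^4 + 3*x^3 + 9*x^2 - 2*x - 3.
∫_{-1}^{1} of each monomial x^k gives [2/(k+1) if k even, 0 if k odd]. Integrating term-by-term (or equivalently evaluating the antiderivative F(x) = -2*x^5/5 + 3*x^4/4 + 3*x^3 - x^2 - 3*x at the endpoints):
  F(1) − F(−1) = -13/20 − (3/20) = -4/5.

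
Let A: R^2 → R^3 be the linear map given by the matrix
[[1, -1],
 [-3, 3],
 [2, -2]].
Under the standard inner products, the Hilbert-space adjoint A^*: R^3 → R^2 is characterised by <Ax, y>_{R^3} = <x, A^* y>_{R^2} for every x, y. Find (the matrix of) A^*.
A^* = A^T =
[[1, -3, 2],
 [-1, 3, -2]]

For real matrices with standard dot products, the defining identity <Ax, y> = <x, A^* y> gives (Ax)^T y = x^T (A^*) y, i.e. x^T A^T y = x^T (A^*) y. Since this holds for all x, y, we must have A^* = A^T. Therefore
A^* =
[[1, -3, 2],
 [-1, 3, -2]].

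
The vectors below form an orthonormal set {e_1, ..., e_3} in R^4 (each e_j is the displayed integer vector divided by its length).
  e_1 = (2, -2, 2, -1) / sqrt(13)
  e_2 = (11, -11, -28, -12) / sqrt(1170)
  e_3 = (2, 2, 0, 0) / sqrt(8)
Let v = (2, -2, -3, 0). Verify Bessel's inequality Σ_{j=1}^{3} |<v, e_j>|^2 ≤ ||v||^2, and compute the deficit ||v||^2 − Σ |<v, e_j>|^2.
Σ |<v, e_j>|^2 = 644/45; ||v||^2 = 17; deficit = 121/45

Write each e_j = u_j / sqrt(<u_j, u_j>) where u_j is the displayed integer vector. Then <v, e_j> = <v, u_j> / sqrt(<u_j, u_j>), so |<v, e_j>|^2 = <v, u_j>^2 / <u_j, u_j>.
Coefficients: <v, e_1> = 2/sqrt(13), <v, e_2> = 128/sqrt(1170), <v, e_3> = 0/sqrt(8).
Square and sum: Σ |<v, e_j>|^2 = 644/45.
Compute ||v||^2 = v·v = 17.
Deficit = 17 − 644/45 = 121/45 ≥ 0, confirming Bessel's inequality. (The deficit equals ||v − Σ <v,e_j> e_j||^2, the squared distance from v to span{e_j}.)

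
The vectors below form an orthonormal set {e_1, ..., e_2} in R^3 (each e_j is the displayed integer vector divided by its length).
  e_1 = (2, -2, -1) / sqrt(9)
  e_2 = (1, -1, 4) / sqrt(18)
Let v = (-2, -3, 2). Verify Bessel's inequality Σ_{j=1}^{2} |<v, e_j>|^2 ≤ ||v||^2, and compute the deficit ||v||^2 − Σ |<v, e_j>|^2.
Σ |<v, e_j>|^2 = 9/2; ||v||^2 = 17; deficit = 25/2

Write each e_j = u_j / sqrt(<u_j, u_j>) where u_j is the displayed integer vector. Then <v, e_j> = <v, u_j> / sqrt(<u_j, u_j>), so |<v, e_j>|^2 = <v, u_j>^2 / <u_j, u_j>.
Coefficients: <v, e_1> = 0/sqrt(9), <v, e_2> = 9/sqrt(18).
Square and sum: Σ |<v, e_j>|^2 = 9/2.
Compute ||v||^2 = v·v = 17.
Deficit = 17 − 9/2 = 25/2 ≥ 0, confirming Bessel's inequality. (The deficit equals ||v − Σ <v,e_j> e_j||^2, the squared distance from v to span{e_j}.)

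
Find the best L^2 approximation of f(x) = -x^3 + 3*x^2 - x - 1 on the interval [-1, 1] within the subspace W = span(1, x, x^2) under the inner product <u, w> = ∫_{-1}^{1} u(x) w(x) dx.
g(x) = 3*x^2 - 8*x/5 - 1

The best approximation g ∈ W is the orthogonal projection of f onto W. Writing g = a_0 + a_1 x + a_2 x^2, the coefficients solve the normal equations G · a = b where
  G_{ij} = <φ_i, φ_j> and b_i = <f, φ_i>, with φ_0 = 1, φ_1 = x, φ_2 = x^2.
G =
  [2, 0, 2/3]
  [0, 2/3, 0]
  [2/3, 0, 2/5],
b = (0, -16/15, 8/15).
Solving gives a_0 = -1, a_1 = -8/5, a_2 = 3, so
  g(x) = 3*x^2 - 8*x/5 - 1.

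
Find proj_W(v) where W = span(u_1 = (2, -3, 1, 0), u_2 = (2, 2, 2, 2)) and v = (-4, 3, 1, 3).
proj_W(v) = (-43/28, 117/28, -11/28, 3/4)

Set up U = [u_1 | ... | u_2] ∈ R^(4×2). The projector onto W = col(U) is P = U (U^T U)^(-1) U^T.
Compute U^T U =
  [14, 0]
  [0, 16],
and U^T v = (-16, 6).
Solve U^T U · c = U^T v for the coefficients: c = (-8/7, 3/8). The projection is proj_W(v) = U c.
Check: (v - proj_W(v)) · u_1 = 0  (should be 0).
Check: (v - proj_W(v)) · u_2 = 0  (should be 0).
Result: proj_W(v) = (-43/28, 117/28, -11/28, 3/4).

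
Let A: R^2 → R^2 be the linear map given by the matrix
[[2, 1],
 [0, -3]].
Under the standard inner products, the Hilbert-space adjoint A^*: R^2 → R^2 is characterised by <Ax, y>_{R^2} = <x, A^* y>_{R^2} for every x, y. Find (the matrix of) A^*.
A^* = A^T =
[[2, 0],
 [1, -3]]

For real matrices with standard dot products, the defining identity <Ax, y> = <x, A^* y> gives (Ax)^T y = x^T (A^*) y, i.e. x^T A^T y = x^T (A^*) y. Since this holds for all x, y, we must have A^* = A^T. Therefore
A^* =
[[2, 0],
 [1, -3]].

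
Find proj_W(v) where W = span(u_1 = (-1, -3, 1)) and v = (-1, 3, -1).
proj_W(v) = (9/11, 27/11, -9/11)

Set up U = [u_1 | ... | u_1] ∈ R^(3×1). The projector onto W = col(U) is P = U (U^T U)^(-1) U^T.
Compute U^T U =
  [11],
and U^T v = (-9).
Solve U^T U · c = U^T v for the coefficients: c = (-9/11). The projection is proj_W(v) = U c.
Check: (v - proj_W(v)) · u_1 = 0  (should be 0).
Result: proj_W(v) = (9/11, 27/11, -9/11).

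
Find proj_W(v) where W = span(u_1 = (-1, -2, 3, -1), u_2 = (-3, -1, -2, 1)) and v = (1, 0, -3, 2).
proj_W(v) = (1/13, 17/13, -36/13, 1)

Set up U = [u_1 | ... | u_2] ∈ R^(4×2). The projector onto W = col(U) is P = U (U^T U)^(-1) U^T.
Compute U^T U =
  [15, -2]
  [-2, 15],
and U^T v = (-12, 5).
Solve U^T U · c = U^T v for the coefficients: c = (-10/13, 3/13). The projection is proj_W(v) = U c.
Check: (v - proj_W(v)) · u_1 = 0  (should be 0).
Check: (v - proj_W(v)) · u_2 = 0  (should be 0).
Result: proj_W(v) = (1/13, 17/13, -36/13, 1).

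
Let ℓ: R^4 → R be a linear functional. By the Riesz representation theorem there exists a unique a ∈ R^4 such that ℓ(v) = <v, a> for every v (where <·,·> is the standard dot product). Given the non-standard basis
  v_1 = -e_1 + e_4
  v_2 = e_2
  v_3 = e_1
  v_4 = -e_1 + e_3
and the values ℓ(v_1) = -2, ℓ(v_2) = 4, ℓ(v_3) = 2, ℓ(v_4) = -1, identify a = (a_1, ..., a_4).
a = (2, 4, 1, 0)

Write a = (a_1, ..., a_4) in the standard basis. For each basis vector v_i, ℓ(v_i) = <v_i, a> is a linear equation in the a_j's. Collect the n equations into a matrix system V a = ℓ, where row i of V is v_i (expressed in the standard basis). Since V is invertible (lower-triangular with 1s on the diagonal, up to permutation), solve by back-substitution:
  V =
[[-1, 0, 0, 1],
 [0, 1, 0, 0],
 [1, 0, 0, 0],
 [-1, 0, 1, 0]]
  V a = (-2, 4, 2, -1)
Solving gives a = (2, 4, 1, 0).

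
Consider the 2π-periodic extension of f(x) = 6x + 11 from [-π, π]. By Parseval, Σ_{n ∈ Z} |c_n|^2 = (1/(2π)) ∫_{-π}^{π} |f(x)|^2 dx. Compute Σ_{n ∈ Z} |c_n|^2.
Σ |c_n|^2 = 12π^2 + 121

Expand and integrate term by term over [-π, π]:
  ∫ (6x)^2 dx = 36·(2π^3/3); ∫ 2·6·(11)·x dx = 0 (odd integrand); ∫ 11^2 dx = 121·2π.
So (1/(2π)) ∫_{-π}^{π} (6x + 11)^2 dx = 36π^2/3 + 121 = 12π^2 + 121.
Parseval ⇒ Σ |c_n|^2 = 12π^2 + 121.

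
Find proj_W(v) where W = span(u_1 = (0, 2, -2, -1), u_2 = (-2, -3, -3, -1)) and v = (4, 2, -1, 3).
proj_W(v) = (129/103, 553/206, 221/206, 23/103)

Set up U = [u_1 | ... | u_2] ∈ R^(4×2). The projector onto W = col(U) is P = U (U^T U)^(-1) U^T.
Compute U^T U =
  [9, 1]
  [1, 23],
and U^T v = (3, -14).
Solve U^T U · c = U^T v for the coefficients: c = (83/206, -129/206). The projection is proj_W(v) = U c.
Check: (v - proj_W(v)) · u_1 = 0  (should be 0).
Check: (v - proj_W(v)) · u_2 = 0  (should be 0).
Result: proj_W(v) = (129/103, 553/206, 221/206, 23/103).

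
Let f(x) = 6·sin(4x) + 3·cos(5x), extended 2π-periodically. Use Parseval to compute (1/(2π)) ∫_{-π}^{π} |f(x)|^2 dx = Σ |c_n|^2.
Σ |c_n|^2 = 45/2

Expand |f|^2 and use orthogonality of {sin(nx), cos(mx)} on [-π, π]:
  ∫_{-π}^{π} sin(nx)^2 dx = π, ∫ cos(mx)^2 dx = π, and cross terms integrate to 0.
So ∫_{-π}^{π} f(x)^2 dx = 6^2 · π + 3^2 · π = (36 + 9)π.
Divide by 2π: (36 + 9)/2 = 45/2.
By Parseval, this equals Σ |c_n|^2.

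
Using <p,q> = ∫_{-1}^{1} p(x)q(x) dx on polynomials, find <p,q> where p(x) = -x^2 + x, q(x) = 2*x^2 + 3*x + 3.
<p,q> = -4/5

Expand the product: p(x)·q(x) = -2*x^4 - x^3 + 3*x.
∫_{-1}^{1} of each monomial x^k gives [2/(k+1) if k even, 0 if k odd]. Integrating term-by-term (or equivalently evaluating the antiderivative F(x) = -2*x^5/5 - x^4/4 + 3*x^2/2 at the endpoints):
  F(1) − F(−1) = 17/20 − (33/20) = -4/5.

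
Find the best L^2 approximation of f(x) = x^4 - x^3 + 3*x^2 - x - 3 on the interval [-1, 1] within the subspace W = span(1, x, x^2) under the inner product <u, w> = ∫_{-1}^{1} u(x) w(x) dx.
g(x) = 27*x^2/7 - 8*x/5 - 108/35

The best approximation g ∈ W is the orthogonal projection of f onto W. Writing g = a_0 + a_1 x + a_2 x^2, the coefficients solve the normal equations G · a = b where
  G_{ij} = <φ_i, φ_j> and b_i = <f, φ_i>, with φ_0 = 1, φ_1 = x, φ_2 = x^2.
G =
  [2, 0, 2/3]
  [0, 2/3, 0]
  [2/3, 0, 2/5],
b = (-18/5, -16/15, -18/35).
Solving gives a_0 = -108/35, a_1 = -8/5, a_2 = 27/7, so
  g(x) = 27*x^2/7 - 8*x/5 - 108/35.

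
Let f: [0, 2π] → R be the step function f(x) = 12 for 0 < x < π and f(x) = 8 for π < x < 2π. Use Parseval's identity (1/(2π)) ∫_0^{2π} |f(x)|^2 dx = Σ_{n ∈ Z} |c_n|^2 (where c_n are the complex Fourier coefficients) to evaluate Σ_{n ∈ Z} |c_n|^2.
Σ |c_n|^2 = 104

Parseval equates the L^2 energy of f (normalised by 1/(2π)) with the ℓ^2 sum of its Fourier coefficients: (1/(2π)) ∫_0^{2π} |f|^2 = Σ |c_n|^2.
Compute the left side: (1/(2π)) [∫_0^π 12^2 dx + ∫_π^{2π} 8^2 dx] = (1/(2π)) · (144π + 64π) = (144 + 64)/2 = 104.
So Σ_{n ∈ Z} |c_n|^2 = 104.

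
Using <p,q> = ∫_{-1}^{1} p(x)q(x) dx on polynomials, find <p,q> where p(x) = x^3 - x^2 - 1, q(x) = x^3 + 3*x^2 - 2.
<p,q> = 254/105

Expand the product: p(x)·q(x) = x^6 + 2*x^5 - 3*x^4 - 3*x^3 - x^2 + 2.
∫_{-1}^{1} of each monomial x^k gives [2/(k+1) if k even, 0 if k odd]. Integrating term-by-term (or equivalently evaluating the antiderivative F(x) = x^7/7 + x^6/3 - 3*x^5/5 - 3*x^4/4 - x^3/3 + 2*x at the endpoints):
  F(1) − F(−1) = 111/140 − (-683/420) = 254/105.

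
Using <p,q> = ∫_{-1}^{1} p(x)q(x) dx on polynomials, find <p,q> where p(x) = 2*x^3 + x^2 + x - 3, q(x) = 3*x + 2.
<p,q> = -94/15

Expand the product: p(x)·q(x) = 6*x^4 + 7*x^3 + 5*x^2 - 7*x - 6.
∫_{-1}^{1} of each monomial x^k gives [2/(k+1) if k even, 0 if k odd]. Integrating term-by-term (or equivalently evaluating the antiderivative F(x) = 6*x^5/5 + 7*x^4/4 + 5*x^3/3 - 7*x^2/2 - 6*x at the endpoints):
  F(1) − F(−1) = -293/60 − (83/60) = -94/15.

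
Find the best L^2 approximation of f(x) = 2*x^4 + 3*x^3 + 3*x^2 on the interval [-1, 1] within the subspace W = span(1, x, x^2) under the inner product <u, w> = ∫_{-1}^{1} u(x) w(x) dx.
g(x) = 33*x^2/7 + 9*x/5 - 6/35

The best approximation g ∈ W is the orthogonal projection of f onto W. Writing g = a_0 + a_1 x + a_2 x^2, the coefficients solve the normal equations G · a = b where
  G_{ij} = <φ_i, φ_j> and b_i = <f, φ_i>, with φ_0 = 1, φ_1 = x, φ_2 = x^2.
G =
  [2, 0, 2/3]
  [0, 2/3, 0]
  [2/3, 0, 2/5],
b = (14/5, 6/5, 62/35).
Solving gives a_0 = -6/35, a_1 = 9/5, a_2 = 33/7, so
  g(x) = 33*x^2/7 + 9*x/5 - 6/35.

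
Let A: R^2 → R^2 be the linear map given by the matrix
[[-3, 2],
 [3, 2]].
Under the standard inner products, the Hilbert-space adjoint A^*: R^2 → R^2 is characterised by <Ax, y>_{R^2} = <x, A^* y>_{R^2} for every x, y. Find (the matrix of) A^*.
A^* = A^T =
[[-3, 3],
 [2, 2]]

For real matrices with standard dot products, the defining identity <Ax, y> = <x, A^* y> gives (Ax)^T y = x^T (A^*) y, i.e. x^T A^T y = x^T (A^*) y. Since this holds for all x, y, we must have A^* = A^T. Therefore
A^* =
[[-3, 3],
 [2, 2]].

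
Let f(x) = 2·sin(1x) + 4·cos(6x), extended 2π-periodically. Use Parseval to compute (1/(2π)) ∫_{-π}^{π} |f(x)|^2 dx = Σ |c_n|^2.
Σ |c_n|^2 = 10

Expand |f|^2 and use orthogonality of {sin(nx), cos(mx)} on [-π, π]:
  ∫_{-π}^{π} sin(nx)^2 dx = π, ∫ cos(mx)^2 dx = π, and cross terms integrate to 0.
So ∫_{-π}^{π} f(x)^2 dx = 2^2 · π + 4^2 · π = (4 + 16)π.
Divide by 2π: (4 + 16)/2 = 10.
By Parseval, this equals Σ |c_n|^2.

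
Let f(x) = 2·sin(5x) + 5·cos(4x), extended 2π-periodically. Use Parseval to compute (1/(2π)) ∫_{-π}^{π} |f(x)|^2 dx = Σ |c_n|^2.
Σ |c_n|^2 = 29/2

Expand |f|^2 and use orthogonality of {sin(nx), cos(mx)} on [-π, π]:
  ∫_{-π}^{π} sin(nx)^2 dx = π, ∫ cos(mx)^2 dx = π, and cross terms integrate to 0.
So ∫_{-π}^{π} f(x)^2 dx = 2^2 · π + 5^2 · π = (4 + 25)π.
Divide by 2π: (4 + 25)/2 = 29/2.
By Parseval, this equals Σ |c_n|^2.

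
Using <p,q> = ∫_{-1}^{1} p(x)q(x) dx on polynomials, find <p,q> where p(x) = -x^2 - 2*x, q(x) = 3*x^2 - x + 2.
<p,q> = -6/5

Expand the product: p(x)·q(x) = -3*x^4 - 5*x^3 - 4*x.
∫_{-1}^{1} of each monomial x^k gives [2/(k+1) if k even, 0 if k odd]. Integrating term-by-term (or equivalently evaluating the antiderivative F(x) = -3*x^5/5 - 5*x^4/4 - 2*x^2 at the endpoints):
  F(1) − F(−1) = -77/20 − (-53/20) = -6/5.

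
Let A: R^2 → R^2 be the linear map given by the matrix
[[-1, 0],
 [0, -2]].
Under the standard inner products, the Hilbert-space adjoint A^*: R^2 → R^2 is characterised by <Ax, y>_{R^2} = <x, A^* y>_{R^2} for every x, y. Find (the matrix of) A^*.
A^* = A^T =
[[-1, 0],
 [0, -2]]

For real matrices with standard dot products, the defining identity <Ax, y> = <x, A^* y> gives (Ax)^T y = x^T (A^*) y, i.e. x^T A^T y = x^T (A^*) y. Since this holds for all x, y, we must have A^* = A^T. Therefore
A^* =
[[-1, 0],
 [0, -2]].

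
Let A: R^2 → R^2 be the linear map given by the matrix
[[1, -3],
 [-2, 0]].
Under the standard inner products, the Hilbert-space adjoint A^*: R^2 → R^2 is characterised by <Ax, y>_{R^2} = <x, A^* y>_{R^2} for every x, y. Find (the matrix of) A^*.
A^* = A^T =
[[1, -2],
 [-3, 0]]

For real matrices with standard dot products, the defining identity <Ax, y> = <x, A^* y> gives (Ax)^T y = x^T (A^*) y, i.e. x^T A^T y = x^T (A^*) y. Since this holds for all x, y, we must have A^* = A^T. Therefore
A^* =
[[1, -2],
 [-3, 0]].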